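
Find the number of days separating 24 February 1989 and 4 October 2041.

19215

Day-of-year of February 24, 1989: 55.
Day-of-year of October 4, 2041: 277.
1989 has 365 days, so 365 − 55 = 310 days remain in 1989.
Full years 1990–2040: 38 common + 13 leap = 38×365 + 13×366 = 18628 days.
Total: 310 + 18628 + 277 = 19215 days.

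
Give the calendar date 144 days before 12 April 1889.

19 November 1888

Count 144 days before April 12, 1889:
November 1888: 30 − 19 = 11 days remain.
Then December (31), January (31), February 1889 (28), March (31): 31 + 31 + 28 + 31 = 121 days.
April 1–12, 1889: 12 days.
Total: 11 + 121 + 12 = 144 days.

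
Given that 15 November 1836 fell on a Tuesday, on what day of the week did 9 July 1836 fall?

Saturday

Count forward from the earlier date (July 9, 1836) to the later (November 15, 1836):
July 1836: 31 − 9 = 22 days remain.
Then August (31), September (30), October (31): 31 + 30 + 31 = 92 days.
November 1–15, 1836: 15 days.
Total: 22 + 92 + 15 = 129 days.
129 mod 7 = 3, so 3 days before Tuesday is Saturday.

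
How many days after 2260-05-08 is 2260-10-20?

May 2260: 31 − 8 = 23 days remain.
Then June (30), July (31), August (31), September (30): 30 + 31 + 31 + 30 = 122 days.
October 1–20, 2260: 20 days.
Total: 23 + 122 + 20 = 165 days.

165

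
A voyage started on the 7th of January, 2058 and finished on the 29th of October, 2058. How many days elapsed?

295

January 2058: 31 − 7 = 24 days remain.
Then February 2058 (28), March (31), April (30), May (31), June (30), July (31), August (31), September (30): 28 + 31 + 30 + 31 + 30 + 31 + 31 + 30 = 242 days.
October 1–29, 2058: 29 days.
Total: 24 + 242 + 29 = 295 days.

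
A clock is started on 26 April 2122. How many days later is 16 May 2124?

751

Day-of-year of April 26, 2122: 116.
Day-of-year of May 16, 2124: 137.
2122 has 365 days, so 365 − 116 = 249 days remain in 2122.
Full years: 2123: 365. Sum = 365.
Total: 249 + 365 + 137 = 751 days.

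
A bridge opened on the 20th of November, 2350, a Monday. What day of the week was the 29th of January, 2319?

Wednesday

Count forward from the earlier date (January 29, 2319) to the later (November 20, 2350):
Day-of-year of January 29, 2319: 29.
Day-of-year of November 20, 2350: 324.
2319 has 365 days, so 365 − 29 = 336 days remain in 2319.
Full years 2320–2349: 22 common + 8 leap = 22×365 + 8×366 = 10958 days.
Total: 336 + 10958 + 324 = 11618 days.
11618 mod 7 = 5, so 5 days before Monday is Wednesday.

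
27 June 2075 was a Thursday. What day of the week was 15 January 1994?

Count forward from the earlier date (January 15, 1994) to the later (June 27, 2075):
Day-of-year of January 15, 1994: 15.
Day-of-year of June 27, 2075: 178.
1994 has 365 days, so 365 − 15 = 350 days remain in 1994.
Full years 1995–2074: 60 common + 20 leap = 60×365 + 20×366 = 29220 days.
Total: 350 + 29220 + 178 = 29748 days.
29748 mod 7 = 5, so 5 days before Thursday is Saturday.

Saturday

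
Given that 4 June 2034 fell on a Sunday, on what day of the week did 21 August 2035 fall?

June 4, 2034 → June 4, 2035: 365 days.
June 2035: 30 − 4 = 26 days remain.
Then July (31): 31 days.
August 1–21, 2035: 21 days.
Residual: 78 days.
Total: 443 days.
443 mod 7 = 2, so 2 days after Sunday is Tuesday.

Tuesday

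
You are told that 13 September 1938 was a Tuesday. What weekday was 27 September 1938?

Within September 1938: 27 − 13 = 14 days.
14 is a multiple of 7, so 27 September 1938 falls on the same weekday: Tuesday.

Tuesday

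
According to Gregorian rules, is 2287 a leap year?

No

2287 is not a leap year.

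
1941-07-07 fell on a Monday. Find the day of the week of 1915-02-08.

Monday

Count forward from the earlier date (February 8, 1915) to the later (July 7, 1941):
From February 8, 1915 to February 8, 1941: 26 years, of which 7 contain a Feb 29 — 19×365 + 7×366 = 9497 days.
February 1941: 28 − 8 = 20 days remain (1941 is not a leap year, so February has 28 days).
Then March (31), April (30), May (31), June (30): 31 + 30 + 31 + 30 = 122 days.
July 1–7, 1941: 7 days.
Residual: 149 days.
Total: 9646 days.
9646 is a multiple of 7, so 1915-02-08 falls on the same weekday: Monday.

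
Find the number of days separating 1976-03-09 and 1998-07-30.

8178

Day-of-year of March 9, 1976: 69.
Day-of-year of July 30, 1998: 211.
1976 has 366 days, so 366 − 69 = 297 days remain in 1976.
Full years 1977–1997: 16 common + 5 leap = 16×365 + 5×366 = 7670 days.
Total: 297 + 7670 + 211 = 8178 days.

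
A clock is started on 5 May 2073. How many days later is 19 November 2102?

Day-of-year of May 5, 2073: 125.
Day-of-year of November 19, 2102: 323.
2073 has 365 days, so 365 − 125 = 240 days remain in 2073.
Full years 2074–2101: 22 common + 6 leap = 22×365 + 6×366 = 10226 days.
Total: 240 + 10226 + 323 = 10789 days.

10789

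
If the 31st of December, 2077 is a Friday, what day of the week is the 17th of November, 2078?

Thursday

December 2077: 31 − 31 = 0 days remain.
Then 10 full months totalling 304 days.
November 1–17, 2078: 17 days.
Total: 0 + 304 + 17 = 321 days.
321 mod 7 = 6, so 6 days after Friday is Thursday.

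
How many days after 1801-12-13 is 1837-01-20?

12822

From December 13, 1801 to December 13, 1836: 35 years, of which 9 contain a Feb 29 — 26×365 + 9×366 = 12784 days.
December 1836: 31 − 13 = 18 days remain.
January 1–20, 1837: 20 days.
Residual: 38 days.
Total: 12822 days.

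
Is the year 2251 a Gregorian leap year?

No

2251 is not a leap year.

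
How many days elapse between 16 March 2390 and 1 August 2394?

1599

March 16, 2390 → March 16, 2391: 365 days.
March 16, 2391 → March 16, 2392: 366 days (2392 is a leap year).
March 16, 2392 → March 16, 2393: 365 days.
March 16, 2393 → March 16, 2394: 365 days.
March 2394: 31 − 16 = 15 days remain.
Then April (30), May (31), June (30), July (31): 30 + 31 + 30 + 31 = 122 days.
August 1, 2394: 1 day.
Residual: 138 days.
Total: 1599 days.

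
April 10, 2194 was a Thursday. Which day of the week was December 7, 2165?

Saturday

Count forward from the earlier date (December 7, 2165) to the later (April 10, 2194):
From December 7, 2165 to December 7, 2193: 28 years, of which 7 contain a Feb 29 — 21×365 + 7×366 = 10227 days.
December 2193: 31 − 7 = 24 days remain.
Then January (31), February 2194 (28), March (31): 31 + 28 + 31 = 90 days.
April 1–10, 2194: 10 days.
Residual: 124 days.
Total: 10351 days.
10351 mod 7 = 5, so 5 days before Thursday is Saturday.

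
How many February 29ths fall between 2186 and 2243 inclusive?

13

Years divisible by 4: 2188, 2192, …, 2240 — 14 in all.
Of these, 2200 is divisible by 100 but not 400, so not leap.
Leap years: 14 − 1 = 13.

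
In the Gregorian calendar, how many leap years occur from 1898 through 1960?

15

Years divisible by 4: 1900, 1904, …, 1960 — 16 in all.
Of these, 1900 is divisible by 100 but not 400, so not leap.
Leap years: 16 − 1 = 15.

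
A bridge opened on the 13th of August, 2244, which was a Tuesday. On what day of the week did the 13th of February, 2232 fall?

Monday

Count forward from the earlier date (February 13, 2232) to the later (August 13, 2244):
Day-of-year of February 13, 2232: 44.
Day-of-year of August 13, 2244: 226.
2232 has 366 days, so 366 − 44 = 322 days remain in 2232.
Full years 2233–2243: 9 common + 2 leap = 9×365 + 2×366 = 4017 days.
Total: 322 + 4017 + 226 = 4565 days.
4565 mod 7 = 1, so 1 day before Tuesday is Monday.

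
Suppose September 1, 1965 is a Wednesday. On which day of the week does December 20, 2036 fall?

Saturday

Day-of-year of September 1, 1965: 244.
Day-of-year of December 20, 2036: 355.
1965 has 365 days, so 365 − 244 = 121 days remain in 1965.
Full years 1966–2035: 53 common + 17 leap = 53×365 + 17×366 = 25567 days.
Total: 121 + 25567 + 355 = 26043 days.
26043 mod 7 = 3, so 3 days after Wednesday is Saturday.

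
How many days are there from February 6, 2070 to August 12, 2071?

February 6, 2070 → February 6, 2071: 365 days.
February 2071: 28 − 6 = 22 days remain (2071 is not a leap year, so February has 28 days).
Then March (31), April (30), May (31), June (30), July (31): 31 + 30 + 31 + 30 + 31 = 153 days.
August 1–12, 2071: 12 days.
Residual: 187 days.
Total: 552 days.

552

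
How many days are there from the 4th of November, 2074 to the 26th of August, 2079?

Day-of-year of November 4, 2074: 308.
Day-of-year of August 26, 2079: 238.
2074 has 365 days, so 365 − 308 = 57 days remain in 2074.
Full years: 2075: 365; 2076: 366; 2077: 365; 2078: 365. Sum = 1461.
Total: 57 + 1461 + 238 = 1756 days.

1756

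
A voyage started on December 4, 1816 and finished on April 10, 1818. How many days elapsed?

December 4, 1816 → December 4, 1817: 365 days.
December 1817: 31 − 4 = 27 days remain.
Then January (31), February 1818 (28), March (31): 31 + 28 + 31 = 90 days.
April 1–10, 1818: 10 days.
Residual: 127 days.
Total: 492 days.

492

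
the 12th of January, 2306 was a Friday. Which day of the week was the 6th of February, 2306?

January 2306: 31 − 12 = 19 days remain.
February 1–6, 2306: 6 days (2306 is not a leap year).
Total: 19 + 6 = 25 days.
25 mod 7 = 4, so 4 days after Friday is Tuesday.

Tuesday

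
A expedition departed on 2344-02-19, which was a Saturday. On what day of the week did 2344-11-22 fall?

February 2344: 29 − 19 = 10 days remain (2344 is a leap year, so February has 29 days).
Then March (31), April (30), May (31), June (30), July (31), August (31), September (30), October (31): 31 + 30 + 31 + 30 + 31 + 31 + 30 + 31 = 245 days.
November 1–22, 2344: 22 days.
Total: 10 + 245 + 22 = 277 days.
277 mod 7 = 4, so 4 days after Saturday is Wednesday.

Wednesday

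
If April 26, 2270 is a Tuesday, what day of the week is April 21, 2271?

Friday

Day-of-year of April 26, 2270: 116.
Day-of-year of April 21, 2271: 111.
2270 has 365 days, so 365 − 116 = 249 days remain in 2270.
Total: 249 + 111 = 360 days.
360 mod 7 = 3, so 3 days after Tuesday is Friday.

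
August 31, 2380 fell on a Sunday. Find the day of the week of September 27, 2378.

Wednesday

Count forward from the earlier date (September 27, 2378) to the later (August 31, 2380):
September 27, 2378 → September 27, 2379: 365 days.
September 2379: 30 − 27 = 3 days remain.
Then 10 full months totalling 305 days.
August 1–31, 2380: 31 days.
Residual: 339 days.
Total: 704 days.
704 mod 7 = 4, so 4 days before Sunday is Wednesday.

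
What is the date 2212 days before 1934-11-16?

1928-10-26

Count 2212 days before November 16, 1934:
Day-of-year of October 26, 1928: 300.
Day-of-year of November 16, 1934: 320.
1928 has 366 days, so 366 − 300 = 66 days remain in 1928.
Full years: 1929: 365; 1930: 365; 1931: 365; 1932: 366; 1933: 365. Sum = 1826.
Total: 66 + 1826 + 320 = 2212 days.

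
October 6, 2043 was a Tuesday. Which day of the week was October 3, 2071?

From October 6, 2043 to October 6, 2070: 27 years, of which 7 contain a Feb 29 — 20×365 + 7×366 = 9862 days.
October 2070: 31 − 6 = 25 days remain.
Then 11 full months totalling 334 days.
October 1–3, 2071: 3 days.
Residual: 362 days.
Total: 10224 days.
10224 mod 7 = 4, so 4 days after Tuesday is Saturday.

Saturday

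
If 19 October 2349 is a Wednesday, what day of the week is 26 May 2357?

Sunday

Day-of-year of October 19, 2349: 292.
Day-of-year of May 26, 2357: 146.
2349 has 365 days, so 365 − 292 = 73 days remain in 2349.
Full years 2350–2356: 5 common + 2 leap = 5×365 + 2×366 = 2557 days.
Total: 73 + 2557 + 146 = 2776 days.
2776 mod 7 = 4, so 4 days after Wednesday is Sunday.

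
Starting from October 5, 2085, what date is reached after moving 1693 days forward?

May 25, 2090

Count 1693 days after October 5, 2085:
October 5, 2085 → October 5, 2086: 365 days.
October 5, 2086 → October 5, 2087: 365 days.
October 5, 2087 → October 5, 2088: 366 days (2088 is a leap year).
October 5, 2088 → October 5, 2089: 365 days.
October 2089: 31 − 5 = 26 days remain.
Then November (30), December (31), January (31), February 2090 (28), March (31), April (30): 30 + 31 + 31 + 28 + 31 + 30 = 181 days.
May 1–25, 2090: 25 days.
Residual: 232 days.
Total: 1693 days.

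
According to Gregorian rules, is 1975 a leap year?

1975 is not a leap year.

No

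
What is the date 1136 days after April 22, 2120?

June 2, 2123

Count 1136 days after April 22, 2120:
Day-of-year of April 22, 2120: 113.
Day-of-year of June 2, 2123: 153.
2120 has 366 days, so 366 − 113 = 253 days remain in 2120.
Full years: 2121: 365; 2122: 365. Sum = 730.
Total: 253 + 730 + 153 = 1136 days.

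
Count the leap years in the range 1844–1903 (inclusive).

14

Years divisible by 4: 1844, 1848, …, 1900 — 15 in all.
Of these, 1900 is divisible by 100 but not 400, so not leap.
Leap years: 15 − 1 = 14.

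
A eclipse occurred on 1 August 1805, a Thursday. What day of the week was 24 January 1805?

Count forward from the earlier date (January 24, 1805) to the later (August 1, 1805):
January 1805: 31 − 24 = 7 days remain.
Then February 1805 (28), March (31), April (30), May (31), June (30), July (31): 28 + 31 + 30 + 31 + 30 + 31 = 181 days.
August 1, 1805: 1 day.
Total: 7 + 181 + 1 = 189 days.
189 is a multiple of 7, so 24 January 1805 falls on the same weekday: Thursday.

Thursday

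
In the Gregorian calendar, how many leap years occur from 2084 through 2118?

8

Years divisible by 4 in [2084, 2118]: 2084, 2088, 2092, 2096, 2100, 2104, 2108, 2112, 2116.
Of these, 2100 is divisible by 100 but not 400, so not leap.
Leap years: 9 − 1 = 8.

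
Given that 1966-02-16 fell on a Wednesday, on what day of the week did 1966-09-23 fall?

Friday

February 1966: 28 − 16 = 12 days remain (1966 is not a leap year, so February has 28 days).
Then March (31), April (30), May (31), June (30), July (31), August (31): 31 + 30 + 31 + 30 + 31 + 31 = 184 days.
September 1–23, 1966: 23 days.
Total: 12 + 184 + 23 = 219 days.
219 mod 7 = 2, so 2 days after Wednesday is Friday.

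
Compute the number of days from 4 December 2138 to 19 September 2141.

Day-of-year of December 4, 2138: 338.
Day-of-year of September 19, 2141: 262.
2138 has 365 days, so 365 − 338 = 27 days remain in 2138.
Full years: 2139: 365; 2140: 366. Sum = 731.
Total: 27 + 731 + 262 = 1020 days.

1020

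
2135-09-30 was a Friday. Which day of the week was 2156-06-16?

Wednesday

Day-of-year of September 30, 2135: 273.
Day-of-year of June 16, 2156: 168.
2135 has 365 days, so 365 − 273 = 92 days remain in 2135.
Full years 2136–2155: 15 common + 5 leap = 15×365 + 5×366 = 7305 days.
Total: 92 + 7305 + 168 = 7565 days.
7565 mod 7 = 5, so 5 days after Friday is Wednesday.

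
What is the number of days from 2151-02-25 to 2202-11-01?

Day-of-year of February 25, 2151: 56.
Day-of-year of November 1, 2202: 305.
2151 has 365 days, so 365 − 56 = 309 days remain in 2151.
Full years 2152–2201: 38 common + 12 leap = 38×365 + 12×366 = 18262 days.
Total: 309 + 18262 + 305 = 18876 days.

18876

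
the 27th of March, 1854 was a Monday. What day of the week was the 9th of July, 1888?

From March 27, 1854 to March 27, 1888: 34 years, of which 9 contain a Feb 29 — 25×365 + 9×366 = 12419 days.
March 1888: 31 − 27 = 4 days remain.
Then April (30), May (31), June (30): 30 + 31 + 30 = 91 days.
July 1–9, 1888: 9 days.
Residual: 104 days.
Total: 12523 days.
12523 is a multiple of 7, so the 9th of July, 1888 falls on the same weekday: Monday.

Monday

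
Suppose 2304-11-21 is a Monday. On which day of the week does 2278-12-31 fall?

Count forward from the earlier date (December 31, 2278) to the later (November 21, 2304):
Day-of-year of December 31, 2278: 365.
Day-of-year of November 21, 2304: 326.
2278 has 365 days, so 365 − 365 = 0 days remain in 2278.
Full years 2279–2303: 20 common + 5 leap = 20×365 + 5×366 = 9130 days.
Total: 0 + 9130 + 326 = 9456 days.
9456 mod 7 = 6, so 6 days before Monday is Tuesday.

Tuesday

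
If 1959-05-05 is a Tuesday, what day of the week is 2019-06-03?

From May 5, 1959 to May 5, 2019: 60 years, of which 15 contain a Feb 29 — 45×365 + 15×366 = 21915 days.
(2000 is a leap year (divisible by 400).)
May 2019: 31 − 5 = 26 days remain.
June 1–3, 2019: 3 days.
Residual: 29 days.
Total: 21944 days.
21944 mod 7 = 6, so 6 days after Tuesday is Monday.

Monday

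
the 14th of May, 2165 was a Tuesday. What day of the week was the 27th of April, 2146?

Count forward from the earlier date (April 27, 2146) to the later (May 14, 2165):
From April 27, 2146 to April 27, 2165: 19 years, of which 5 contain a Feb 29 — 14×365 + 5×366 = 6940 days.
April 2165: 30 − 27 = 3 days remain.
May 1–14, 2165: 14 days.
Residual: 17 days.
Total: 6957 days.
6957 mod 7 = 6, so 6 days before Tuesday is Wednesday.

Wednesday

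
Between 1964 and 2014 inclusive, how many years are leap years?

Years divisible by 4: 1964, 1968, …, 2012 — 13 in all.
2000 is divisible by 400, so still leap.
No century exceptions apply. Count: 13.

13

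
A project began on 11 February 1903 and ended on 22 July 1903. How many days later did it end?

February 1903: 28 − 11 = 17 days remain (1903 is not a leap year, so February has 28 days).
Then March (31), April (30), May (31), June (30): 31 + 30 + 31 + 30 = 122 days.
July 1–22, 1903: 22 days.
Total: 17 + 122 + 22 = 161 days.

161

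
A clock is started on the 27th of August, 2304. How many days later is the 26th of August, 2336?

11687

Day-of-year of August 27, 2304: 240.
Day-of-year of August 26, 2336: 239.
2304 has 366 days, so 366 − 240 = 126 days remain in 2304.
Full years 2305–2335: 24 common + 7 leap = 24×365 + 7×366 = 11322 days.
Total: 126 + 11322 + 239 = 11687 days.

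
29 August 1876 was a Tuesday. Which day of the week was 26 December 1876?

August 1876: 31 − 29 = 2 days remain.
Then September (30), October (31), November (30): 30 + 31 + 30 = 91 days.
December 1–26, 1876: 26 days.
Total: 2 + 91 + 26 = 119 days.
119 is a multiple of 7, so 26 December 1876 falls on the same weekday: Tuesday.

Tuesday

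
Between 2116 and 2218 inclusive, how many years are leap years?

25

Years divisible by 4: 2116, 2120, …, 2216 — 26 in all.
Of these, 2200 is divisible by 100 but not 400, so not leap.
Leap years: 26 − 1 = 25.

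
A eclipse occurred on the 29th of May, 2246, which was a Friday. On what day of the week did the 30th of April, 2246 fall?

Thursday

Count forward from the earlier date (April 30, 2246) to the later (May 29, 2246):
April 2246: 30 − 30 = 0 days remain.
May 1–29, 2246: 29 days.
Total: 0 + 29 = 29 days.
29 mod 7 = 1, so 1 day before Friday is Thursday.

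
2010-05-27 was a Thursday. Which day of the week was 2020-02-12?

Wednesday

Day-of-year of May 27, 2010: 147.
Day-of-year of February 12, 2020: 43.
2010 has 365 days, so 365 − 147 = 218 days remain in 2010.
Full years 2011–2019: 7 common + 2 leap = 7×365 + 2×366 = 3287 days.
Total: 218 + 3287 + 43 = 3548 days.
3548 mod 7 = 6, so 6 days after Thursday is Wednesday.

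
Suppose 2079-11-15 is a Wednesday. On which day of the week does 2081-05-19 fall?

Monday

Day-of-year of November 15, 2079: 319.
Day-of-year of May 19, 2081: 139.
2079 has 365 days, so 365 − 319 = 46 days remain in 2079.
Full years: 2080: 366. Sum = 366.
Total: 46 + 366 + 139 = 551 days.
551 mod 7 = 5, so 5 days after Wednesday is Monday.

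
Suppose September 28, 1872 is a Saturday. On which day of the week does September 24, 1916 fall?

From September 28, 1872 to September 28, 1915: 43 years, of which 9 contain a Feb 29 — 34×365 + 9×366 = 15704 days.
(1900 is not a leap year (divisible by 100 but not 400).)
September 1915: 30 − 28 = 2 days remain.
Then 11 full months totalling 336 days.
September 1–24, 1916: 24 days.
Residual: 362 days.
Total: 16066 days.
16066 mod 7 = 1, so 1 day after Saturday is Sunday.

Sunday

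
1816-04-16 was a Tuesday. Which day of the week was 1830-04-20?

Tuesday

Day-of-year of April 16, 1816: 107.
Day-of-year of April 20, 1830: 110.
1816 has 366 days, so 366 − 107 = 259 days remain in 1816.
Full years 1817–1829: 10 common + 3 leap = 10×365 + 3×366 = 4748 days.
Total: 259 + 4748 + 110 = 5117 days.
5117 is a multiple of 7, so 1830-04-20 falls on the same weekday: Tuesday.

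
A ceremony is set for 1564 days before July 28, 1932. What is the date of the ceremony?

April 16, 1928

Count 1564 days before July 28, 1932:
Day-of-year of April 16, 1928: 107.
Day-of-year of July 28, 1932: 210.
1928 has 366 days, so 366 − 107 = 259 days remain in 1928.
Full years: 1929: 365; 1930: 365; 1931: 365. Sum = 1095.
Total: 259 + 1095 + 210 = 1564 days.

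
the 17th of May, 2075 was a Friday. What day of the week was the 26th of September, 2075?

Thursday

May 2075: 31 − 17 = 14 days remain.
Then June (30), July (31), August (31): 30 + 31 + 31 = 92 days.
September 1–26, 2075: 26 days.
Total: 14 + 92 + 26 = 132 days.
132 mod 7 = 6, so 6 days after Friday is Thursday.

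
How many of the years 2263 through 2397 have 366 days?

Years divisible by 4: 2264, 2268, …, 2396 — 34 in all.
Of these, 2300 is divisible by 100 but not 400, so not leap.
Leap years: 34 − 1 = 33.

33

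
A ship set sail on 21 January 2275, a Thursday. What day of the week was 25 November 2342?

Day-of-year of January 21, 2275: 21.
Day-of-year of November 25, 2342: 329.
2275 has 365 days, so 365 − 21 = 344 days remain in 2275.
Full years 2276–2341: 50 common + 16 leap = 50×365 + 16×366 = 24106 days.
Total: 344 + 24106 + 329 = 24779 days.
24779 mod 7 = 6, so 6 days after Thursday is Wednesday.

Wednesday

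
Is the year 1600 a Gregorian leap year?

Yes

1600 is a leap year (divisible by 400).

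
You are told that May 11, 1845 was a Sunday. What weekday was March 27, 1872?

Wednesday

Day-of-year of May 11, 1845: 131.
Day-of-year of March 27, 1872: 87.
1845 has 365 days, so 365 − 131 = 234 days remain in 1845.
Full years 1846–1871: 20 common + 6 leap = 20×365 + 6×366 = 9496 days.
Total: 234 + 9496 + 87 = 9817 days.
9817 mod 7 = 3, so 3 days after Sunday is Wednesday.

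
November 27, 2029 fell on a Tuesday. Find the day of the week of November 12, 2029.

Count forward from the earlier date (November 12, 2029) to the later (November 27, 2029):
Within November 2029: 27 − 12 = 15 days.
15 mod 7 = 1, so 1 day before Tuesday is Monday.

Monday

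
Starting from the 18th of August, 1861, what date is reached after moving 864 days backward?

the 7th of April, 1859

Count 864 days before August 18, 1861:
April 7, 1859 → April 7, 1860: 366 days (1860 is a leap year).
April 7, 1860 → April 7, 1861: 365 days.
April 1861: 30 − 7 = 23 days remain.
Then May (31), June (30), July (31): 31 + 30 + 31 = 92 days.
August 1–18, 1861: 18 days.
Residual: 133 days.
Total: 864 days.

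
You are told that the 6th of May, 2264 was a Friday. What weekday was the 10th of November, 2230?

Count forward from the earlier date (November 10, 2230) to the later (May 6, 2264):
From November 10, 2230 to November 10, 2263: 33 years, of which 8 contain a Feb 29 — 25×365 + 8×366 = 12053 days.
November 2263: 30 − 10 = 20 days remain.
Then December (31), January (31), February 2264 (29), March (31), April (30): 31 + 31 + 29 + 31 + 30 = 152 days.
May 1–6, 2264: 6 days.
Residual: 178 days.
Total: 12231 days.
12231 mod 7 = 2, so 2 days before Friday is Wednesday.

Wednesday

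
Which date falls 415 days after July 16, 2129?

September 4, 2130

Count 415 days after July 16, 2129:
July 2129: 31 − 16 = 15 days remain.
Then 13 full months totalling 396 days.
September 1–4, 2130: 4 days.
Total: 15 + 396 + 4 = 415 days.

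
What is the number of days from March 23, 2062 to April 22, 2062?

March 2062: 31 − 23 = 8 days remain.
April 1–22, 2062: 22 days.
Total: 8 + 22 = 30 days.

30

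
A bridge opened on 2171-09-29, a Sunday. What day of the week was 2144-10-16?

Friday

Count forward from the earlier date (October 16, 2144) to the later (September 29, 2171):
Day-of-year of October 16, 2144: 290.
Day-of-year of September 29, 2171: 272.
2144 has 366 days, so 366 − 290 = 76 days remain in 2144.
Full years 2145–2170: 20 common + 6 leap = 20×365 + 6×366 = 9496 days.
Total: 76 + 9496 + 272 = 9844 days.
9844 mod 7 = 2, so 2 days before Sunday is Friday.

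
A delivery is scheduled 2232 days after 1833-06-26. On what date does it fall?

1839-08-06

Count 2232 days after June 26, 1833:
Day-of-year of June 26, 1833: 177.
Day-of-year of August 6, 1839: 218.
1833 has 365 days, so 365 − 177 = 188 days remain in 1833.
Full years: 1834: 365; 1835: 365; 1836: 366; 1837: 365; 1838: 365. Sum = 1826.
Total: 188 + 1826 + 218 = 2232 days.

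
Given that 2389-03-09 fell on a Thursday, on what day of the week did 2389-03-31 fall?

Within March 2389: 31 − 9 = 22 days.
22 mod 7 = 1, so 1 day after Thursday is Friday.

Friday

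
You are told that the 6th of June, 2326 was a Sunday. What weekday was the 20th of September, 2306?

Thursday

Count forward from the earlier date (September 20, 2306) to the later (June 6, 2326):
From September 20, 2306 to September 20, 2325: 19 years, of which 5 contain a Feb 29 — 14×365 + 5×366 = 6940 days.
September 2325: 30 − 20 = 10 days remain.
Then October (31), November (30), December (31), January (31), February 2326 (28), March (31), April (30), May (31): 31 + 30 + 31 + 31 + 28 + 31 + 30 + 31 = 243 days.
June 1–6, 2326: 6 days.
Residual: 259 days.
Total: 7199 days.
7199 mod 7 = 3, so 3 days before Sunday is Thursday.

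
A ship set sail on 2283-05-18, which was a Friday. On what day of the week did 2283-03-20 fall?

Count forward from the earlier date (March 20, 2283) to the later (May 18, 2283):
March 2283: 31 − 20 = 11 days remain.
Then April (30): 30 days.
May 1–18, 2283: 18 days.
Total: 11 + 30 + 18 = 59 days.
59 mod 7 = 3, so 3 days before Friday is Tuesday.

Tuesday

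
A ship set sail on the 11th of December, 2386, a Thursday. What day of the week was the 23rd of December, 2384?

Sunday

Count forward from the earlier date (December 23, 2384) to the later (December 11, 2386):
December 2384: 31 − 23 = 8 days remain.
Then 23 full months totalling 699 days.
December 1–11, 2386: 11 days.
Total: 8 + 699 + 11 = 718 days.
718 mod 7 = 4, so 4 days before Thursday is Sunday.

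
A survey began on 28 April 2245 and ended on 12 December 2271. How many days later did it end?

Day-of-year of April 28, 2245: 118.
Day-of-year of December 12, 2271: 346.
2245 has 365 days, so 365 − 118 = 247 days remain in 2245.
Full years 2246–2270: 19 common + 6 leap = 19×365 + 6×366 = 9131 days.
Total: 247 + 9131 + 346 = 9724 days.

9724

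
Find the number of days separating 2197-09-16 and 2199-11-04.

Day-of-year of September 16, 2197: 259.
Day-of-year of November 4, 2199: 308.
2197 has 365 days, so 365 − 259 = 106 days remain in 2197.
Full years: 2198: 365. Sum = 365.
Total: 106 + 365 + 308 = 779 days.

779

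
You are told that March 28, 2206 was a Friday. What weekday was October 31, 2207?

March 2206: 31 − 28 = 3 days remain.
Then 18 full months totalling 548 days.
October 1–31, 2207: 31 days.
Total: 3 + 548 + 31 = 582 days.
582 mod 7 = 1, so 1 day after Friday is Saturday.

Saturday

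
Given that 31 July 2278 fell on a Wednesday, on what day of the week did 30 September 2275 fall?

Count forward from the earlier date (September 30, 2275) to the later (July 31, 2278):
Day-of-year of September 30, 2275: 273.
Day-of-year of July 31, 2278: 212.
2275 has 365 days, so 365 − 273 = 92 days remain in 2275.
Full years: 2276: 366; 2277: 365. Sum = 731.
Total: 92 + 731 + 212 = 1035 days.
1035 mod 7 = 6, so 6 days before Wednesday is Thursday.

Thursday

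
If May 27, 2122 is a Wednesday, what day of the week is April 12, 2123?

Day-of-year of May 27, 2122: 147.
Day-of-year of April 12, 2123: 102.
2122 has 365 days, so 365 − 147 = 218 days remain in 2122.
Total: 218 + 102 = 320 days.
320 mod 7 = 5, so 5 days after Wednesday is Monday.

Monday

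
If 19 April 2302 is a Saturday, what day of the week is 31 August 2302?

April 2302: 30 − 19 = 11 days remain.
Then May (31), June (30), July (31): 31 + 30 + 31 = 92 days.
August 1–31, 2302: 31 days.
Total: 11 + 92 + 31 = 134 days.
134 mod 7 = 1, so 1 day after Saturday is Sunday.

Sunday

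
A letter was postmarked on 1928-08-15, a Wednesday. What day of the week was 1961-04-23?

Sunday

From August 15, 1928 to August 15, 1960: 32 years, of which 8 contain a Feb 29 — 24×365 + 8×366 = 11688 days.
August 1960: 31 − 15 = 16 days remain.
Then September (30), October (31), November (30), December (31), January (31), February 1961 (28), March (31): 30 + 31 + 30 + 31 + 31 + 28 + 31 = 212 days.
April 1–23, 1961: 23 days.
Residual: 251 days.
Total: 11939 days.
11939 mod 7 = 4, so 4 days after Wednesday is Sunday.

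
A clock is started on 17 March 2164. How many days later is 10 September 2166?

March 2164: 31 − 17 = 14 days remain.
Then 29 full months totalling 883 days.
September 1–10, 2166: 10 days.
Total: 14 + 883 + 10 = 907 days.

907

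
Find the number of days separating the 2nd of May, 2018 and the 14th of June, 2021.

1139

May 2, 2018 → May 2, 2019: 365 days.
May 2, 2019 → May 2, 2020: 366 days (2020 is a leap year).
May 2, 2020 → May 2, 2021: 365 days.
May 2021: 31 − 2 = 29 days remain.
June 1–14, 2021: 14 days.
Residual: 43 days.
Total: 1139 days.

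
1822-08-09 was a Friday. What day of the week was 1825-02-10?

Thursday

Day-of-year of August 9, 1822: 221.
Day-of-year of February 10, 1825: 41.
1822 has 365 days, so 365 − 221 = 144 days remain in 1822.
Full years: 1823: 365; 1824: 366. Sum = 731.
Total: 144 + 731 + 41 = 916 days.
916 mod 7 = 6, so 6 days after Friday is Thursday.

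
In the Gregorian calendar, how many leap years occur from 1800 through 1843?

Years divisible by 4 in [1800, 1843]: 1800, 1804, 1808, 1812, 1816, 1820, 1824, 1828, 1832, 1836, 1840.
Of these, 1800 is divisible by 100 but not 400, so not leap.
Leap years: 11 − 1 = 10.

10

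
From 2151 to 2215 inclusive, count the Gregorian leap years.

15

Years divisible by 4: 2152, 2156, …, 2212 — 16 in all.
Of these, 2200 is divisible by 100 but not 400, so not leap.
Leap years: 16 − 1 = 15.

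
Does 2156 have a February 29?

2156 is a leap year.

Yes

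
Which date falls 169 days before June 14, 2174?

December 27, 2173

Count 169 days before June 14, 2174:
Day-of-year of December 27, 2173: 361.
Day-of-year of June 14, 2174: 165.
2173 has 365 days, so 365 − 361 = 4 days remain in 2173.
Total: 4 + 165 = 169 days.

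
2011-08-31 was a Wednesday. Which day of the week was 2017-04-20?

August 31, 2011 → August 31, 2012: 366 days (2012 is a leap year).
August 31, 2012 → August 31, 2013: 365 days.
August 31, 2013 → August 31, 2014: 365 days.
August 31, 2014 → August 31, 2015: 365 days.
August 31, 2015 → August 31, 2016: 366 days (2016 is a leap year).
August 2016: 31 − 31 = 0 days remain.
Then September (30), October (31), November (30), December (31), January (31), February 2017 (28), March (31): 30 + 31 + 30 + 31 + 31 + 28 + 31 = 212 days.
April 1–20, 2017: 20 days.
Residual: 232 days.
Total: 2059 days.
2059 mod 7 = 1, so 1 day after Wednesday is Thursday.

Thursday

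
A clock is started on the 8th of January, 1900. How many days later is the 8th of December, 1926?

9830

From January 8, 1900 to January 8, 1926: 26 years, of which 6 contain a Feb 29 — 20×365 + 6×366 = 9496 days.
(1900 is not a leap year (divisible by 100 but not 400).)
January 1926: 31 − 8 = 23 days remain.
Then 10 full months totalling 303 days.
December 1–8, 1926: 8 days.
Residual: 334 days.
Total: 9830 days.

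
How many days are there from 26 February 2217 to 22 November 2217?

269

February 2217: 28 − 26 = 2 days remain (2217 is not a leap year, so February has 28 days).
Then March (31), April (30), May (31), June (30), July (31), August (31), September (30), October (31): 31 + 30 + 31 + 30 + 31 + 31 + 30 + 31 = 245 days.
November 1–22, 2217: 22 days.
Total: 2 + 245 + 22 = 269 days.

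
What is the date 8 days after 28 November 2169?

6 December 2169

Count 8 days after November 28, 2169:
November 2169: 30 − 28 = 2 days remain.
December 1–6, 2169: 6 days.
Total: 2 + 6 = 8 days.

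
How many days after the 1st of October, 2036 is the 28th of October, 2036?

27

Within October 2036: 28 − 1 = 27 days.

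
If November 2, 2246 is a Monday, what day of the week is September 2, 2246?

Wednesday

Count forward from the earlier date (September 2, 2246) to the later (November 2, 2246):
September 2246: 30 − 2 = 28 days remain.
Then October (31): 31 days.
November 1–2, 2246: 2 days.
Total: 28 + 31 + 2 = 61 days.
61 mod 7 = 5, so 5 days before Monday is Wednesday.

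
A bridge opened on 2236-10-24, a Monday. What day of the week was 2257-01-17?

Day-of-year of October 24, 2236: 298.
Day-of-year of January 17, 2257: 17.
2236 has 366 days, so 366 − 298 = 68 days remain in 2236.
Full years 2237–2256: 15 common + 5 leap = 15×365 + 5×366 = 7305 days.
Total: 68 + 7305 + 17 = 7390 days.
7390 mod 7 = 5, so 5 days after Monday is Saturday.

Saturday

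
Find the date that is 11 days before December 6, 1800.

November 25, 1800

Count 11 days before December 6, 1800:
November 1800: 30 − 25 = 5 days remain.
December 1–6, 1800: 6 days.
Total: 5 + 6 = 11 days.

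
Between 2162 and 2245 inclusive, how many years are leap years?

Years divisible by 4: 2164, 2168, …, 2244 — 21 in all.
Of these, 2200 is divisible by 100 but not 400, so not leap.
Leap years: 21 − 1 = 20.

20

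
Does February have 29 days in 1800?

No

1800 is not a leap year (divisible by 100 but not 400).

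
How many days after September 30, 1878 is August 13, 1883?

September 30, 1878 → September 30, 1879: 365 days.
September 30, 1879 → September 30, 1880: 366 days (1880 is a leap year).
September 30, 1880 → September 30, 1881: 365 days.
September 30, 1881 → September 30, 1882: 365 days.
September 1882: 30 − 30 = 0 days remain.
Then 10 full months totalling 304 days.
August 1–13, 1883: 13 days.
Residual: 317 days.
Total: 1778 days.

1778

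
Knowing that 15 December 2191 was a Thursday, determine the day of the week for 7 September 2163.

Count forward from the earlier date (September 7, 2163) to the later (December 15, 2191):
Day-of-year of September 7, 2163: 250.
Day-of-year of December 15, 2191: 349.
2163 has 365 days, so 365 − 250 = 115 days remain in 2163.
Full years 2164–2190: 20 common + 7 leap = 20×365 + 7×366 = 9862 days.
Total: 115 + 9862 + 349 = 10326 days.
10326 mod 7 = 1, so 1 day before Thursday is Wednesday.

Wednesday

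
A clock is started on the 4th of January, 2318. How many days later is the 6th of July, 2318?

January 2318: 31 − 4 = 27 days remain.
Then February 2318 (28), March (31), April (30), May (31), June (30): 28 + 31 + 30 + 31 + 30 = 150 days.
July 1–6, 2318: 6 days.
Total: 27 + 150 + 6 = 183 days.

183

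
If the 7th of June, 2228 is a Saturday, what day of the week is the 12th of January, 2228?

Saturday

Count forward from the earlier date (January 12, 2228) to the later (June 7, 2228):
January 2228: 31 − 12 = 19 days remain.
Then February 2228 (29), March (31), April (30), May (31): 29 + 31 + 30 + 31 = 121 days.
June 1–7, 2228: 7 days.
Total: 19 + 121 + 7 = 147 days.
147 is a multiple of 7, so the 12th of January, 2228 falls on the same weekday: Saturday.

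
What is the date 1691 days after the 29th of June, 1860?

the 14th of February, 1865

Count 1691 days after June 29, 1860:
June 29, 1860 → June 29, 1861: 365 days.
June 29, 1861 → June 29, 1862: 365 days.
June 29, 1862 → June 29, 1863: 365 days.
June 29, 1863 → June 29, 1864: 366 days (1864 is a leap year).
June 1864: 30 − 29 = 1 day remains.
Then July (31), August (31), September (30), October (31), November (30), December (31), January (31): 31 + 31 + 30 + 31 + 30 + 31 + 31 = 215 days.
February 1–14, 1865: 14 days (1865 is not a leap year).
Residual: 230 days.
Total: 1691 days.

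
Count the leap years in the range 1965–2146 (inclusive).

Years divisible by 4: 1968, 1972, …, 2144 — 45 in all.
Of these, 2100 is divisible by 100 but not 400, so not leap.
2000 is divisible by 400, so still leap.
Leap years: 45 − 1 = 44.

44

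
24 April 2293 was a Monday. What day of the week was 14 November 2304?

Day-of-year of April 24, 2293: 114.
Day-of-year of November 14, 2304: 319.
2293 has 365 days, so 365 − 114 = 251 days remain in 2293.
Full years 2294–2303: 9 common + 1 leap = 9×365 + 1×366 = 3651 days.
Total: 251 + 3651 + 319 = 4221 days.
4221 is a multiple of 7, so 14 November 2304 falls on the same weekday: Monday.

Monday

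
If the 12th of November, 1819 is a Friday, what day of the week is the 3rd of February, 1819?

Wednesday

Count forward from the earlier date (February 3, 1819) to the later (November 12, 1819):
February 1819: 28 − 3 = 25 days remain (1819 is not a leap year, so February has 28 days).
Then March (31), April (30), May (31), June (30), July (31), August (31), September (30), October (31): 31 + 30 + 31 + 30 + 31 + 31 + 30 + 31 = 245 days.
November 1–12, 1819: 12 days.
Total: 25 + 245 + 12 = 282 days.
282 mod 7 = 2, so 2 days before Friday is Wednesday.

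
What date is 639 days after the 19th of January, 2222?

the 20th of October, 2223

Count 639 days after January 19, 2222:
Day-of-year of January 19, 2222: 19.
Day-of-year of October 20, 2223: 293.
2222 has 365 days, so 365 − 19 = 346 days remain in 2222.
Total: 346 + 293 = 639 days.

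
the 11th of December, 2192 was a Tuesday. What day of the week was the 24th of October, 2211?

Day-of-year of December 11, 2192: 346.
Day-of-year of October 24, 2211: 297.
2192 has 366 days, so 366 − 346 = 20 days remain in 2192.
Full years 2193–2210: 15 common + 3 leap = 15×365 + 3×366 = 6573 days.
Total: 20 + 6573 + 297 = 6890 days.
6890 mod 7 = 2, so 2 days after Tuesday is Thursday.

Thursday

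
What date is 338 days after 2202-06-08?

2203-05-12

Count 338 days after June 8, 2202:
June 2202: 30 − 8 = 22 days remain.
Then 10 full months totalling 304 days.
May 1–12, 2203: 12 days.
Total: 22 + 304 + 12 = 338 days.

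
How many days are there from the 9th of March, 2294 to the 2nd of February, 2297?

1061

Day-of-year of March 9, 2294: 68.
Day-of-year of February 2, 2297: 33.
2294 has 365 days, so 365 − 68 = 297 days remain in 2294.
Full years: 2295: 365; 2296: 366. Sum = 731.
Total: 297 + 731 + 33 = 1061 days.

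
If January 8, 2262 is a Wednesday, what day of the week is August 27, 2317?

Monday

Day-of-year of January 8, 2262: 8.
Day-of-year of August 27, 2317: 239.
2262 has 365 days, so 365 − 8 = 357 days remain in 2262.
Full years 2263–2316: 41 common + 13 leap = 41×365 + 13×366 = 19723 days.
Total: 357 + 19723 + 239 = 20319 days.
20319 mod 7 = 5, so 5 days after Wednesday is Monday.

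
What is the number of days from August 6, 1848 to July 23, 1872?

8752

Day-of-year of August 6, 1848: 219.
Day-of-year of July 23, 1872: 205.
1848 has 366 days, so 366 − 219 = 147 days remain in 1848.
Full years 1849–1871: 18 common + 5 leap = 18×365 + 5×366 = 8400 days.
Total: 147 + 8400 + 205 = 8752 days.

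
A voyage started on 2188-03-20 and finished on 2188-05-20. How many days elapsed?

March 2188: 31 − 20 = 11 days remain.
Then April (30): 30 days.
May 1–20, 2188: 20 days.
Total: 11 + 30 + 20 = 61 days.

61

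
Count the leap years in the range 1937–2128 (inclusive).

47

Years divisible by 4: 1940, 1944, …, 2128 — 48 in all.
Of these, 2100 is divisible by 100 but not 400, so not leap.
2000 is divisible by 400, so still leap.
Leap years: 48 − 1 = 47.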